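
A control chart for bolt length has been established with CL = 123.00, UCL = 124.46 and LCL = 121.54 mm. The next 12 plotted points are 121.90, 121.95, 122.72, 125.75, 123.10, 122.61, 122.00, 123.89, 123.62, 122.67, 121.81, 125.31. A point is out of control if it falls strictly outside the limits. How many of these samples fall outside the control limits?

Compare each point to [121.54, 124.46]: sample 4 = 125.75 > UCL; sample 12 = 125.31 > UCL.

2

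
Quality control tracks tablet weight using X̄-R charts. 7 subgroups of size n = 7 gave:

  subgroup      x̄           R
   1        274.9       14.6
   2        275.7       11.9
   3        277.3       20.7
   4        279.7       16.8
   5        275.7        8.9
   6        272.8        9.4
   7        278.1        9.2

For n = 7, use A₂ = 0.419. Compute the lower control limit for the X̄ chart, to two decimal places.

X̄̄ = (274.9 + 275.7 + 277.3 + 279.7 + 275.7 + 272.8 + 278.1) / 7 = 1934.2000 / 7 = 276.3143
R̄ = (14.6 + 11.9 + 20.7 + 16.8 + 8.9 + 9.4 + 9.2) / 7 = 91.5000 / 7 = 13.0714
LCL = X̄̄ − A₂·R̄ = 276.3143 − 0.419 × 13.0714 = 270.8374

270.84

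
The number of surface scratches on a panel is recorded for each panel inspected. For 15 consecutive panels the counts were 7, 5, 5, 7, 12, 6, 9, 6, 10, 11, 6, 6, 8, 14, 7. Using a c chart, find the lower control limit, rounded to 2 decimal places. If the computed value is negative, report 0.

0.00

c̄ = (7 + 5 + 5 + 7 + 12 + 6 + 9 + 6 + 10 + 11 + 6 + 6 + 8 + 14 + 7) / 15 = 119 / 15 = 7.9333
LCL = c̄ − 3√c̄ = 7.9333 − 3 × 2.8166 = -0.5165 → 0 (cannot be negative)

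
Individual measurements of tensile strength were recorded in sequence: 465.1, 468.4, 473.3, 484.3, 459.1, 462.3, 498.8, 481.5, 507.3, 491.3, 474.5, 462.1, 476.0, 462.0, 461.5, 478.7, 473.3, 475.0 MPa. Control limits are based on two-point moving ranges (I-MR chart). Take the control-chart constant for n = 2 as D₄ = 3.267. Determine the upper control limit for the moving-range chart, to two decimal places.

Moving ranges: 3.3, 4.9, 11.0, 25.2, 3.2, 36.5, 17.3, 25.8, 16.0, 16.8, 12.4, 13.9, 14.0, 0.5, 17.2, 5.4, 1.7; M̄R̄ = 225.1000 / 17 = 13.2412
UCL_MR = D₄·M̄R̄ = 3.267 × 13.2412 = 43.2589

43.26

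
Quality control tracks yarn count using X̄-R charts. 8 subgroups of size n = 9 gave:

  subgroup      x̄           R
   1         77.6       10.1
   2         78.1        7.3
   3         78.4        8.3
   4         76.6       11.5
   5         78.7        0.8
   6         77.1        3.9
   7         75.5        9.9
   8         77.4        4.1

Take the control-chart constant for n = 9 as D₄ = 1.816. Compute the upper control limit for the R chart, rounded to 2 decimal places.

12.69

R̄ = (10.1 + 7.3 + 8.3 + 11.5 + 0.8 + 3.9 + 9.9 + 4.1) / 8 = 55.9000 / 8 = 6.9875
UCL_R = D₄·R̄ = 1.816 × 6.9875 = 12.6893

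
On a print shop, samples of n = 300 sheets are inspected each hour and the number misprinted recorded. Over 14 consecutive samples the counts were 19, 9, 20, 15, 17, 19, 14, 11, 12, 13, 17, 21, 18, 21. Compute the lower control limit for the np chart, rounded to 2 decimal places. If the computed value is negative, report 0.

p̄ = Σdᵢ / (k·n) = 226 / (14 × 300) = 0.05381
LCL = np̄ − 3·√(np̄(1−p̄)) = 16.1429 − 3 × 3.9082 = 4.4182

4.42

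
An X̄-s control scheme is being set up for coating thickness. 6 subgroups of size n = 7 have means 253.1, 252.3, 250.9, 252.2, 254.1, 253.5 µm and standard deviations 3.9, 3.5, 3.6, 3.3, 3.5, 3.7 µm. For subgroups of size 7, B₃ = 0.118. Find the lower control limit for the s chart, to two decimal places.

0.42

s̄ = (3.9 + 3.5 + 3.6 + 3.3 + 3.5 + 3.7) / 6 = 3.5833
LCL_s = B₃·s̄ = 0.118 × 3.5833 = 0.4228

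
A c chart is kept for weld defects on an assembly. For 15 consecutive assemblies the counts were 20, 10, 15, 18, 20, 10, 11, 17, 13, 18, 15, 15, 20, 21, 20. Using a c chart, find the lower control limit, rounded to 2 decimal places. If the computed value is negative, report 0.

4.13

c̄ = (20 + 10 + 15 + 18 + 20 + 10 + 11 + 17 + 13 + 18 + 15 + 15 + 20 + 21 + 20) / 15 = 243 / 15 = 16.2000
LCL = c̄ − 3√c̄ = 16.2000 − 3 × 4.0249 = 4.1252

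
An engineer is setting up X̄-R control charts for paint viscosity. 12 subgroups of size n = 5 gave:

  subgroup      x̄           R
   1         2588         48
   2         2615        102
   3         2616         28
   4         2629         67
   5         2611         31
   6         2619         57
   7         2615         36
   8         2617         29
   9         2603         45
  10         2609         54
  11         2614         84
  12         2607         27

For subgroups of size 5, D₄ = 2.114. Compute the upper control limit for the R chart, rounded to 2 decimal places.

R̄ = (48 + 102 + 28 + 67 + 31 + 57 + 36 + 29 + 45 + 54 + 84 + 27) / 12 = 608.0000 / 12 = 50.6667
UCL_R = D₄·R̄ = 2.114 × 50.6667 = 107.1093

107.11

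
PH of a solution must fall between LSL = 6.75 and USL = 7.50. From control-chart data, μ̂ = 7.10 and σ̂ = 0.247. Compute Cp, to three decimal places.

0.506

Cp = (USL − LSL) / (6σ̂) = (7.50 − 6.75) / (6 × 0.247) = 0.7500 / 1.4820 = 0.5061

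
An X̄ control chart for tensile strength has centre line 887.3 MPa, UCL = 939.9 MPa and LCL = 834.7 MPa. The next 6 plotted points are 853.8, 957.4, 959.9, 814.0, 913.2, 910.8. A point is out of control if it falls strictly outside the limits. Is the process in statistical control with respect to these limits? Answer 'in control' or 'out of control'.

Compare each point to [834.7, 939.9]: sample 2 = 957.4 > UCL; sample 3 = 959.9 > UCL; sample 4 = 814.0 < LCL.

out of control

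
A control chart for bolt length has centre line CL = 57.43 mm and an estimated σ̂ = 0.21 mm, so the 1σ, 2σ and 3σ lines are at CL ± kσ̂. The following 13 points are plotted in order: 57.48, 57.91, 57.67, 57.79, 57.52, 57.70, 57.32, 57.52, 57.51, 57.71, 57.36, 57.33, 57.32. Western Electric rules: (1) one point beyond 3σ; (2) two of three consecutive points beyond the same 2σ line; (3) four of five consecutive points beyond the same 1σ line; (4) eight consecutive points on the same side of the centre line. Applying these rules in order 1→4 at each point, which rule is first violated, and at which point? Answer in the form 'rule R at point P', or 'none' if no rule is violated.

rule 3 at point 6

Zone of each point (C = within 1σ̂, B = 1σ̂–2σ̂, A = 2σ̂–3σ̂, * = beyond 3σ̂; sign = side of CL): 1:+C, 2:+A, 3:+B, 4:+B, 5:+C, 6:+B, 7:-C, 8:+C, 9:+C, 10:+B, 11:-C, 12:-C, 13:-C
Rule 3 (four of five consecutive points beyond the same 1σ limit) is satisfied at point 6.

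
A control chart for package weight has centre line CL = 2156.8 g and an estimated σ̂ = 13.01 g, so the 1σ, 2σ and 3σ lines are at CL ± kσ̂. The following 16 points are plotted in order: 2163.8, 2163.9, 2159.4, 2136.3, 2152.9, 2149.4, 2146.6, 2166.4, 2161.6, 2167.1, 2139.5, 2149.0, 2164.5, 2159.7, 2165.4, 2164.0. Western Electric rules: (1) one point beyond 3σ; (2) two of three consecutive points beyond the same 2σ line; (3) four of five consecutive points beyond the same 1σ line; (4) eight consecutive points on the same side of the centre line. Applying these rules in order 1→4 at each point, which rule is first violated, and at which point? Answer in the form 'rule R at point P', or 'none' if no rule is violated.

Zone of each point (C = within 1σ̂, B = 1σ̂–2σ̂, A = 2σ̂–3σ̂, * = beyond 3σ̂; sign = side of CL): 1:+C, 2:+C, 3:+C, 4:-B, 5:-C, 6:-C, 7:-C, 8:+C, 9:+C, 10:+C, 11:-B, 12:-C, 13:+C, 14:+C, 15:+C, 16:+C
No rule fires across all 16 points.

none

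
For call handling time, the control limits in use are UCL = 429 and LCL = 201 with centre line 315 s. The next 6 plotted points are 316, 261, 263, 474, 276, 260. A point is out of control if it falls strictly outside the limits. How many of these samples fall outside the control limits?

Compare each point to [201, 429]: sample 4 = 474 > UCL.

1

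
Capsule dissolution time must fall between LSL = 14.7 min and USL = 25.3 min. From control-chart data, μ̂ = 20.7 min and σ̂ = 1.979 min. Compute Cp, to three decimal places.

0.893

Cp = (USL − LSL) / (6σ̂) = (25.3 − 14.7) / (6 × 1.979) = 10.6000 / 11.8740 = 0.8927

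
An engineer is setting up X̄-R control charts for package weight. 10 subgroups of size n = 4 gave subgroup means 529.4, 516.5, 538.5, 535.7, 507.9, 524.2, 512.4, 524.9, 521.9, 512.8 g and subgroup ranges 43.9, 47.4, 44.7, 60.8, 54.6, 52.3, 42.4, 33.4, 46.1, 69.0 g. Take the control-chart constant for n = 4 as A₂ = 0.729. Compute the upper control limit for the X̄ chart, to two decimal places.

X̄̄ = (529.4 + 516.5 + 538.5 + 535.7 + 507.9 + 524.2 + 512.4 + 524.9 + 521.9 + 512.8) / 10 = 5224.2000 / 10 = 522.4200
R̄ = (43.9 + 47.4 + 44.7 + 60.8 + 54.6 + 52.3 + 42.4 + 33.4 + 46.1 + 69.0) / 10 = 494.6000 / 10 = 49.4600
UCL = X̄̄ + A₂·R̄ = 522.4200 + 0.729 × 49.4600 = 558.4763

558.48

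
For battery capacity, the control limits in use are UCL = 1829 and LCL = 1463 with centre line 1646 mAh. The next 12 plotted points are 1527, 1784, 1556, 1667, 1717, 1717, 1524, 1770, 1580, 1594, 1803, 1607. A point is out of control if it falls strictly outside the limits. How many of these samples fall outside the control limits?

0

All 12 points lie within [1463, 1829].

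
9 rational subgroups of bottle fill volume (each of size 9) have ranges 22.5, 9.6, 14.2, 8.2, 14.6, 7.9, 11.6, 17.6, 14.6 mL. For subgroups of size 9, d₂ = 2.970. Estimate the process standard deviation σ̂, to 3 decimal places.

4.519

R̄ = (22.5 + 9.6 + 14.2 + 8.2 + 14.6 + 7.9 + 11.6 + 17.6 + 14.6) / 9 = 13.4222
σ̂ = R̄ / d₂ = 13.4222 / 2.970 = 4.5193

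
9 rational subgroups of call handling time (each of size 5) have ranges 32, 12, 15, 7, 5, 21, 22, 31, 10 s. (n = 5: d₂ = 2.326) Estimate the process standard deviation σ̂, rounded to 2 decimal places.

R̄ = (32 + 12 + 15 + 7 + 5 + 21 + 22 + 31 + 10) / 9 = 17.2222
σ̂ = R̄ / d₂ = 17.2222 / 2.326 = 7.4042

7.40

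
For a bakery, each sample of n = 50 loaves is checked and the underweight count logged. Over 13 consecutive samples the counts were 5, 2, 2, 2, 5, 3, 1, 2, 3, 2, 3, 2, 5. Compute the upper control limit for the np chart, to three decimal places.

7.761

p̄ = Σdᵢ / (k·n) = 37 / (13 × 50) = 0.05692
UCL = np̄ + 3·√(np̄(1−p̄)) = 2.8462 + 3 × √(2.8462×0.94308) = 2.8462 + 3 × 1.6383 = 7.7612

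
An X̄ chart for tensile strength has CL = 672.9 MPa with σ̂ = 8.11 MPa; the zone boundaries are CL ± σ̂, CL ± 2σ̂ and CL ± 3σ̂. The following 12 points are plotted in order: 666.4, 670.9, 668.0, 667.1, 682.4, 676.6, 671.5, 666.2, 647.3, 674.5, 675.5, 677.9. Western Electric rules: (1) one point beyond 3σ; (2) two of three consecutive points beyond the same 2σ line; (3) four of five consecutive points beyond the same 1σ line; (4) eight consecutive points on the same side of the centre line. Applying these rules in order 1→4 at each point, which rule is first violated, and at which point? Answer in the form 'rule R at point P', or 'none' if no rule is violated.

rule 1 at point 9

Zone of each point (C = within 1σ̂, B = 1σ̂–2σ̂, A = 2σ̂–3σ̂, * = beyond 3σ̂; sign = side of CL): 1:-C, 2:-C, 3:-C, 4:-C, 5:+B, 6:+C, 7:-C, 8:-C, 9:-*, 10:+C, 11:+C, 12:+C
Rule 1 (one point beyond the 3σ limits) is satisfied at point 9.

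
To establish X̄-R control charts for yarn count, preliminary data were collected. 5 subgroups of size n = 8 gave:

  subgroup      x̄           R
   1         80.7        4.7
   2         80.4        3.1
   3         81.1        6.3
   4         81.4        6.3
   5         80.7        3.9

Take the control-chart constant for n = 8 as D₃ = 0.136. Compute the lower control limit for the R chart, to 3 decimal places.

0.661

R̄ = (4.7 + 3.1 + 6.3 + 6.3 + 3.9) / 5 = 24.3000 / 5 = 4.8600
LCL_R = D₃·R̄ = 0.136 × 4.8600 = 0.6610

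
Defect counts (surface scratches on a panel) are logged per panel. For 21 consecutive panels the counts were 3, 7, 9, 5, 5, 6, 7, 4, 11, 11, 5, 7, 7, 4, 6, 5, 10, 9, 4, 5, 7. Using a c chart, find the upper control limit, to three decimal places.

14.186

c̄ = (3 + 7 + 9 + 5 + 5 + 6 + 7 + 4 + 11 + 11 + 5 + 7 + 7 + 4 + 6 + 5 + 10 + 9 + 4 + 5 + 7) / 21 = 137 / 21 = 6.5238
UCL = c̄ + 3√c̄ = 6.5238 + 3 × √6.5238 = 6.5238 + 3 × 2.5542 = 14.1863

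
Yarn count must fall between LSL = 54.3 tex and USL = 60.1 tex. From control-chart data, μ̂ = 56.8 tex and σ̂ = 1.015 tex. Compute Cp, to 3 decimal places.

Cp = (USL − LSL) / (6σ̂) = (60.1 − 54.3) / (6 × 1.015) = 5.8000 / 6.0900 = 0.9524

0.952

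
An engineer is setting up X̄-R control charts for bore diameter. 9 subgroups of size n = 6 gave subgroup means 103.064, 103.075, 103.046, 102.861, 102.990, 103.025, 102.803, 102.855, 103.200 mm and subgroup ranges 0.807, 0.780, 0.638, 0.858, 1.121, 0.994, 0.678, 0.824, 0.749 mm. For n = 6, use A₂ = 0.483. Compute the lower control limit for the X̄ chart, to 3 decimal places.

102.591

X̄̄ = (103.064 + 103.075 + 103.046 + 102.861 + 102.990 + 103.025 + 102.803 + 102.855 + 103.200) / 9 = 926.9190 / 9 = 102.9910
R̄ = (0.807 + 0.780 + 0.638 + 0.858 + 1.121 + 0.994 + 0.678 + 0.824 + 0.749) / 9 = 7.4490 / 9 = 0.8277
LCL = X̄̄ − A₂·R̄ = 102.9910 − 0.483 × 0.8277 = 102.5912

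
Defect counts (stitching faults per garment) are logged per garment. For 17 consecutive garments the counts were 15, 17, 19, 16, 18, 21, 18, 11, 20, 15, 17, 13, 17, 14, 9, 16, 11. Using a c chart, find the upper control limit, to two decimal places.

27.60

c̄ = (15 + 17 + 19 + 16 + 18 + 21 + 18 + 11 + 20 + 15 + 17 + 13 + 17 + 14 + 9 + 16 + 11) / 17 = 267 / 17 = 15.7059
UCL = c̄ + 3√c̄ = 15.7059 + 3 × √15.7059 = 15.7059 + 3 × 3.9631 = 27.5951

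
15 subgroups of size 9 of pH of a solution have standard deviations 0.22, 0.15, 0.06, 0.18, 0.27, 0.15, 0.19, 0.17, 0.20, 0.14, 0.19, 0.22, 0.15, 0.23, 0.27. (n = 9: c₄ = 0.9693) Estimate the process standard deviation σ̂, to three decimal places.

0.192

s̄ = (0.22 + 0.15 + 0.06 + 0.18 + 0.27 + 0.15 + 0.19 + 0.17 + 0.20 + 0.14 + 0.19 + 0.22 + 0.15 + 0.23 + 0.27) / 15 = 0.1860
σ̂ = s̄ / c₄ = 0.1860 / 0.9693 = 0.1919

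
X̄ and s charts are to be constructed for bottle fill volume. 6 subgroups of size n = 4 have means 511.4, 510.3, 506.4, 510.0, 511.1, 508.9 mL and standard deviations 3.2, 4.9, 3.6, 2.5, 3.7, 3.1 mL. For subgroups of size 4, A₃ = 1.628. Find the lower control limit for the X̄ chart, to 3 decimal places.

X̄̄ = (511.4 + 510.3 + 506.4 + 510.0 + 511.1 + 508.9) / 6 = 509.6833
s̄ = (3.2 + 4.9 + 3.6 + 2.5 + 3.7 + 3.1) / 6 = 3.5000
LCL = X̄̄ − A₃·s̄ = 509.6833 − 1.628 × 3.5000 = 503.9853

503.985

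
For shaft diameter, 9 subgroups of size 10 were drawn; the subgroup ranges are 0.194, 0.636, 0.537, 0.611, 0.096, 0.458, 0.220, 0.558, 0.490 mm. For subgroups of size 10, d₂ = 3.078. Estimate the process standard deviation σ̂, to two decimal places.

R̄ = (0.194 + 0.636 + 0.537 + 0.611 + 0.096 + 0.458 + 0.220 + 0.558 + 0.490) / 9 = 0.4222
σ̂ = R̄ / d₂ = 0.4222 / 3.078 = 0.1372

0.14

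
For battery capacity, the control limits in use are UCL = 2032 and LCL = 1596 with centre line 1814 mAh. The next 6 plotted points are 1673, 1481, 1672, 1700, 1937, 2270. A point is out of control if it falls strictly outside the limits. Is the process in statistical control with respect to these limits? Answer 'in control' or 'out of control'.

Compare each point to [1596, 2032]: sample 2 = 1481 < LCL; sample 6 = 2270 > UCL.

out of control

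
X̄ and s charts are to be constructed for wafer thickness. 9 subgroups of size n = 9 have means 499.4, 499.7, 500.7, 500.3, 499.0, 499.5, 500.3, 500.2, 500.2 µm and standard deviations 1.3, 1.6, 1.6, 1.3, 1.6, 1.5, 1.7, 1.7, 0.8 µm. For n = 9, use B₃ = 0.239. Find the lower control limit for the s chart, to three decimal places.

s̄ = (1.3 + 1.6 + 1.6 + 1.3 + 1.6 + 1.5 + 1.7 + 1.7 + 0.8) / 9 = 1.4556
LCL_s = B₃·s̄ = 0.239 × 1.4556 = 0.3479

0.348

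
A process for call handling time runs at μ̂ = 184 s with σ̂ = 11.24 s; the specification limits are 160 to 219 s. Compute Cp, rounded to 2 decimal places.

0.87

Cp = (USL − LSL) / (6σ̂) = (219 − 160) / (6 × 11.24) = 59.0000 / 67.4400 = 0.8749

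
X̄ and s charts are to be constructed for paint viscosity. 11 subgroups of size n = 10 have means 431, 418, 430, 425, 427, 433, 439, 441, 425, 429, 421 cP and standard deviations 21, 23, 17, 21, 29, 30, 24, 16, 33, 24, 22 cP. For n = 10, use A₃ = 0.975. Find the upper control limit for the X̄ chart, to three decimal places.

X̄̄ = (431 + 418 + 430 + 425 + 427 + 433 + 439 + 441 + 425 + 429 + 421) / 11 = 429.0000
s̄ = (21 + 23 + 17 + 21 + 29 + 30 + 24 + 16 + 33 + 24 + 22) / 11 = 23.6364
UCL = X̄̄ + A₃·s̄ = 429.0000 + 0.975 × 23.6364 = 452.0455

452.045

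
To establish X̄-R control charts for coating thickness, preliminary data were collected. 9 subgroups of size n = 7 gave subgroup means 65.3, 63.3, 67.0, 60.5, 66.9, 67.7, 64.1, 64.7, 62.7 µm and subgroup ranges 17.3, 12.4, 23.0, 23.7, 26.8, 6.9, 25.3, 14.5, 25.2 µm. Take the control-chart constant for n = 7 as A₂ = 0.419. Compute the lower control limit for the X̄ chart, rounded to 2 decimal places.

X̄̄ = (65.3 + 63.3 + 67.0 + 60.5 + 66.9 + 67.7 + 64.1 + 64.7 + 62.7) / 9 = 582.2000 / 9 = 64.6889
R̄ = (17.3 + 12.4 + 23.0 + 23.7 + 26.8 + 6.9 + 25.3 + 14.5 + 25.2) / 9 = 175.1000 / 9 = 19.4556
LCL = X̄̄ − A₂·R̄ = 64.6889 − 0.419 × 19.4556 = 56.5370

56.54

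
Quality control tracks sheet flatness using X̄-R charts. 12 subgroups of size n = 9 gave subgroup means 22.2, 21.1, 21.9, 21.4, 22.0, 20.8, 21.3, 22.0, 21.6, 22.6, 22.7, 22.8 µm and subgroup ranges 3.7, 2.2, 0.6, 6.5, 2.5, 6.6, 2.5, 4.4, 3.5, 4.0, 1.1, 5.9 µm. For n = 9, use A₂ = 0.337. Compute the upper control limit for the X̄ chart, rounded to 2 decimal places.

23.09

X̄̄ = (22.2 + 21.1 + 21.9 + 21.4 + 22.0 + 20.8 + 21.3 + 22.0 + 21.6 + 22.6 + 22.7 + 22.8) / 12 = 262.4000 / 12 = 21.8667
R̄ = (3.7 + 2.2 + 0.6 + 6.5 + 2.5 + 6.6 + 2.5 + 4.4 + 3.5 + 4.0 + 1.1 + 5.9) / 12 = 43.5000 / 12 = 3.6250
UCL = X̄̄ + A₂·R̄ = 21.8667 + 0.337 × 3.6250 = 23.0883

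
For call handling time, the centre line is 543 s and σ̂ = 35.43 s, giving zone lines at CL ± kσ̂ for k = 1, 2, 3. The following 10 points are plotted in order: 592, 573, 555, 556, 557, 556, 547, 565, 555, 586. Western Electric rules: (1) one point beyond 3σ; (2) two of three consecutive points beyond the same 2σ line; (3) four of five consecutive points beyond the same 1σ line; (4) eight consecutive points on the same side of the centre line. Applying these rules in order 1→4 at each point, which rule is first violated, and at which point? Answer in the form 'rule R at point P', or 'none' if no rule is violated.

rule 4 at point 8

Zone of each point (C = within 1σ̂, B = 1σ̂–2σ̂, A = 2σ̂–3σ̂, * = beyond 3σ̂; sign = side of CL): 1:+B, 2:+C, 3:+C, 4:+C, 5:+C, 6:+C, 7:+C, 8:+C, 9:+C, 10:+B
Rule 4 (eight consecutive points on the same side of the centre line) is satisfied at point 8.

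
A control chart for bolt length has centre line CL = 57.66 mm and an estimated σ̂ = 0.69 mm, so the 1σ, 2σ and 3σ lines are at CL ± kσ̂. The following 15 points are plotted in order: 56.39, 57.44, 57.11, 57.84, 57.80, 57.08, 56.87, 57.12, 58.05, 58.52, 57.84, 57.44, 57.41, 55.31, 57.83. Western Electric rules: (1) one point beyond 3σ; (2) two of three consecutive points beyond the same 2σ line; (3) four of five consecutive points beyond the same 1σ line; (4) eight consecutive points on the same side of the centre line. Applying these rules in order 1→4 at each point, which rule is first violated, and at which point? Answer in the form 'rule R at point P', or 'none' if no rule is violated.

rule 1 at point 14

Zone of each point (C = within 1σ̂, B = 1σ̂–2σ̂, A = 2σ̂–3σ̂, * = beyond 3σ̂; sign = side of CL): 1:-B, 2:-C, 3:-C, 4:+C, 5:+C, 6:-C, 7:-B, 8:-C, 9:+C, 10:+B, 11:+C, 12:-C, 13:-C, 14:-*, 15:+C
Rule 1 (one point beyond the 3σ limits) is satisfied at point 14.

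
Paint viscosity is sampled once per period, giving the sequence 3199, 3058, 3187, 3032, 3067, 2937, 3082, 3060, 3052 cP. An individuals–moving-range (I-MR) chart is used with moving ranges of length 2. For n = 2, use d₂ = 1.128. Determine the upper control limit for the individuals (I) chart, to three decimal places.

X̄ = (3199 + 3058 + 3187 + 3032 + 3067 + 2937 + 3082 + 3060 + 3052) / 9 = 3074.8889
Moving ranges: 141, 129, 155, 35, 130, 145, 22, 8; M̄R̄ = 765.0000 / 8 = 95.6250
UCL = X̄ + 3·M̄R̄/d₂ = 3074.8889 + 3 × 95.6250 / 1.128 = 3329.2107

3329.211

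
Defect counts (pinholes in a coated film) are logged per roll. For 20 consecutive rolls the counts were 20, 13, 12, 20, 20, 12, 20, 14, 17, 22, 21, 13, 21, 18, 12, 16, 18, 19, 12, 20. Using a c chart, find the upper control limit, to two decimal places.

c̄ = (20 + 13 + 12 + 20 + 20 + 12 + 20 + 14 + 17 + 22 + 21 + 13 + 21 + 18 + 12 + 16 + 18 + 19 + 12 + 20) / 20 = 340 / 20 = 17.0000
UCL = c̄ + 3√c̄ = 17.0000 + 3 × √17.0000 = 17.0000 + 3 × 4.1231 = 29.3693

29.37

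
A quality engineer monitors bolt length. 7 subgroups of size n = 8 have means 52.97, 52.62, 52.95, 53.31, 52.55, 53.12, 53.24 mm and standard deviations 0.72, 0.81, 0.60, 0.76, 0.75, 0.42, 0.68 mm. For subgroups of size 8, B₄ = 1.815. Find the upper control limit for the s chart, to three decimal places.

s̄ = (0.72 + 0.81 + 0.60 + 0.76 + 0.75 + 0.42 + 0.68) / 7 = 0.6771
UCL_s = B₄·s̄ = 1.815 × 0.6771 = 1.2290

1.229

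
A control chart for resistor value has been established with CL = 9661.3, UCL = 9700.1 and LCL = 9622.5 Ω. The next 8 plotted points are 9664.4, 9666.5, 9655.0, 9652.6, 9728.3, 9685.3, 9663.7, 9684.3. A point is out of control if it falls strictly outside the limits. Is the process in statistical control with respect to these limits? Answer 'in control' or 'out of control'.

out of control

Compare each point to [9622.5, 9700.1]: sample 5 = 9728.3 > UCL.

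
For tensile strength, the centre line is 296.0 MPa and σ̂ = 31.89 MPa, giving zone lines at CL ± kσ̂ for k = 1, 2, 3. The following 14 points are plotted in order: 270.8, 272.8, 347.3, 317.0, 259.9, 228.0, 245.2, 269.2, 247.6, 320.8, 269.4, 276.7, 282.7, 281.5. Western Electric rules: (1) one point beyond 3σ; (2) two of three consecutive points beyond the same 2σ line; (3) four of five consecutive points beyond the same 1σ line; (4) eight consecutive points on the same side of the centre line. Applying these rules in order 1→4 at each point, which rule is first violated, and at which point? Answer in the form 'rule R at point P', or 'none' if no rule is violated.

Zone of each point (C = within 1σ̂, B = 1σ̂–2σ̂, A = 2σ̂–3σ̂, * = beyond 3σ̂; sign = side of CL): 1:-C, 2:-C, 3:+B, 4:+C, 5:-B, 6:-A, 7:-B, 8:-C, 9:-B, 10:+C, 11:-C, 12:-C, 13:-C, 14:-C
Rule 3 (four of five consecutive points beyond the same 1σ limit) is satisfied at point 9.

rule 3 at point 9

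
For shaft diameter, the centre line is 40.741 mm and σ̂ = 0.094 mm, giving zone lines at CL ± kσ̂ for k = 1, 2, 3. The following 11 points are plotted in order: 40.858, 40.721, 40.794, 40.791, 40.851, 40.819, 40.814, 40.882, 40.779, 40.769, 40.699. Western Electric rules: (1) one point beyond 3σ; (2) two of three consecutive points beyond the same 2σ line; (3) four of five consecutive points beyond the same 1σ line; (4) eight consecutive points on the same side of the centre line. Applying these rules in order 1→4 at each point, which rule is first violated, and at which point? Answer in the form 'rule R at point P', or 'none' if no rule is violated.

rule 4 at point 10

Zone of each point (C = within 1σ̂, B = 1σ̂–2σ̂, A = 2σ̂–3σ̂, * = beyond 3σ̂; sign = side of CL): 1:+B, 2:-C, 3:+C, 4:+C, 5:+B, 6:+C, 7:+C, 8:+B, 9:+C, 10:+C, 11:-C
Rule 4 (eight consecutive points on the same side of the centre line) is satisfied at point 10.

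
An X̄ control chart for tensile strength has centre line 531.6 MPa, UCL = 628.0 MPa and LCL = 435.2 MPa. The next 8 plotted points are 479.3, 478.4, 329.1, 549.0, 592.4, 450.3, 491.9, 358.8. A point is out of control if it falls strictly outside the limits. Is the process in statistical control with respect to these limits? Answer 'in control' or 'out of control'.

out of control

Compare each point to [435.2, 628.0]: sample 3 = 329.1 < LCL; sample 8 = 358.8 < LCL.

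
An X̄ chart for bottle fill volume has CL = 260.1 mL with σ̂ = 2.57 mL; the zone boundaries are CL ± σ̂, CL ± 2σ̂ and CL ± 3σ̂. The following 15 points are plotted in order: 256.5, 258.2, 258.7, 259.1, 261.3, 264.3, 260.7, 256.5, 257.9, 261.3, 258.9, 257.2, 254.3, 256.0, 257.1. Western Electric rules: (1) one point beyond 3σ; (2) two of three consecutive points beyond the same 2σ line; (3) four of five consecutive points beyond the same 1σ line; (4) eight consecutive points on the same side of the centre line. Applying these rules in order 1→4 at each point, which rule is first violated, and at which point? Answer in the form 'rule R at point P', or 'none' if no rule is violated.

Zone of each point (C = within 1σ̂, B = 1σ̂–2σ̂, A = 2σ̂–3σ̂, * = beyond 3σ̂; sign = side of CL): 1:-B, 2:-C, 3:-C, 4:-C, 5:+C, 6:+B, 7:+C, 8:-B, 9:-C, 10:+C, 11:-C, 12:-B, 13:-A, 14:-B, 15:-B
Rule 3 (four of five consecutive points beyond the same 1σ limit) is satisfied at point 15.

rule 3 at point 15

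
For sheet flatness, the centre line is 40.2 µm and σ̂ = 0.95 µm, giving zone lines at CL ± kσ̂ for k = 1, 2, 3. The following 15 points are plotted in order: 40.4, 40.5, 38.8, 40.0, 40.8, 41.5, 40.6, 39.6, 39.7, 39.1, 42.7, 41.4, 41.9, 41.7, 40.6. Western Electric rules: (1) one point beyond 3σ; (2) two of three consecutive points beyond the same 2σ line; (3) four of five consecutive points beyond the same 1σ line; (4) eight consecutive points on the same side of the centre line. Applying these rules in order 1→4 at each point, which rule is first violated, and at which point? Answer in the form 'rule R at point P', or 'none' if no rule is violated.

rule 3 at point 14

Zone of each point (C = within 1σ̂, B = 1σ̂–2σ̂, A = 2σ̂–3σ̂, * = beyond 3σ̂; sign = side of CL): 1:+C, 2:+C, 3:-B, 4:-C, 5:+C, 6:+B, 7:+C, 8:-C, 9:-C, 10:-B, 11:+A, 12:+B, 13:+B, 14:+B, 15:+C
Rule 3 (four of five consecutive points beyond the same 1σ limit) is satisfied at point 14.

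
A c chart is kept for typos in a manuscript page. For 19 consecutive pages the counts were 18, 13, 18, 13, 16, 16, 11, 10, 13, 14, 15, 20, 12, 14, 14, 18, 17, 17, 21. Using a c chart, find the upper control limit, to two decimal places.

c̄ = (18 + 13 + 18 + 13 + 16 + 16 + 11 + 10 + 13 + 14 + 15 + 20 + 12 + 14 + 14 + 18 + 17 + 17 + 21) / 19 = 290 / 19 = 15.2632
UCL = c̄ + 3√c̄ = 15.2632 + 3 × √15.2632 = 15.2632 + 3 × 3.9068 = 26.9836

26.98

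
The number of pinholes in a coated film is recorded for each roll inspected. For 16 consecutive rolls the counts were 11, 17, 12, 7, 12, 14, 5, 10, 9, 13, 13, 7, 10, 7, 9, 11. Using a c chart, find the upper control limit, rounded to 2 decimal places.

20.13

c̄ = (11 + 17 + 12 + 7 + 12 + 14 + 5 + 10 + 9 + 13 + 13 + 7 + 10 + 7 + 9 + 11) / 16 = 167 / 16 = 10.4375
UCL = c̄ + 3√c̄ = 10.4375 + 3 × √10.4375 = 10.4375 + 3 × 3.2307 = 20.1296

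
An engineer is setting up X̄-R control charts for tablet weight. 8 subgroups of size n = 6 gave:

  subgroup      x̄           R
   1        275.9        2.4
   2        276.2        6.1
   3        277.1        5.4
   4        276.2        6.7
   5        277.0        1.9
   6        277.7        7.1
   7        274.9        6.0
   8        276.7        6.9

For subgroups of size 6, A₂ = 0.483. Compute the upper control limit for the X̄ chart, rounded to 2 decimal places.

X̄̄ = (275.9 + 276.2 + 277.1 + 276.2 + 277.0 + 277.7 + 274.9 + 276.7) / 8 = 2211.7000 / 8 = 276.4625
R̄ = (2.4 + 6.1 + 5.4 + 6.7 + 1.9 + 7.1 + 6.0 + 6.9) / 8 = 42.5000 / 8 = 5.3125
UCL = X̄̄ + A₂·R̄ = 276.4625 + 0.483 × 5.3125 = 279.0284

279.03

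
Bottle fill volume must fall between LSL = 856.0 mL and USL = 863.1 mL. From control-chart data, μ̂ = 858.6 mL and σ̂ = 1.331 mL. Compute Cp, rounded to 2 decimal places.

Cp = (USL − LSL) / (6σ̂) = (863.1 − 856.0) / (6 × 1.331) = 7.1000 / 7.9860 = 0.8891

0.89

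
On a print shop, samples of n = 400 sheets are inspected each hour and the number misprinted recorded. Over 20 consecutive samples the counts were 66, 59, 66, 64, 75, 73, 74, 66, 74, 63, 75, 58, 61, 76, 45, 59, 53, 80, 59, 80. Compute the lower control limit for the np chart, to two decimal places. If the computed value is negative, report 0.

43.99

p̄ = Σdᵢ / (k·n) = 1326 / (20 × 400) = 0.16575
LCL = np̄ − 3·√(np̄(1−p̄)) = 66.3000 − 3 × 7.4371 = 43.9886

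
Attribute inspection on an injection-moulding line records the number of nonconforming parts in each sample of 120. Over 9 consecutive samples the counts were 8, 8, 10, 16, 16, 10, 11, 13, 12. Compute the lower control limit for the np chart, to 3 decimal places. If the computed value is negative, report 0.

p̄ = Σdᵢ / (k·n) = 104 / (9 × 120) = 0.09630
LCL = np̄ − 3·√(np̄(1−p̄)) = 11.5556 − 3 × 3.2315 = 1.8610

1.861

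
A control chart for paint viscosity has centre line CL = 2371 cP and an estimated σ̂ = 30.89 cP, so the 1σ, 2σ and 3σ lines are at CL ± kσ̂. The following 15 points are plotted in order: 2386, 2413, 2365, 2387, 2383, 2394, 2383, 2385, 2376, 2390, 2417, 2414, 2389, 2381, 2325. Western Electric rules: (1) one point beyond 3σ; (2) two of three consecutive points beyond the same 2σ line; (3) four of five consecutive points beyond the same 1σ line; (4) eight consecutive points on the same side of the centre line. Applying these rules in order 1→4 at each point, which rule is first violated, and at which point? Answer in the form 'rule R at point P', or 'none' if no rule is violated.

Zone of each point (C = within 1σ̂, B = 1σ̂–2σ̂, A = 2σ̂–3σ̂, * = beyond 3σ̂; sign = side of CL): 1:+C, 2:+B, 3:-C, 4:+C, 5:+C, 6:+C, 7:+C, 8:+C, 9:+C, 10:+C, 11:+B, 12:+B, 13:+C, 14:+C, 15:-B
Rule 4 (eight consecutive points on the same side of the centre line) is satisfied at point 11.

rule 4 at point 11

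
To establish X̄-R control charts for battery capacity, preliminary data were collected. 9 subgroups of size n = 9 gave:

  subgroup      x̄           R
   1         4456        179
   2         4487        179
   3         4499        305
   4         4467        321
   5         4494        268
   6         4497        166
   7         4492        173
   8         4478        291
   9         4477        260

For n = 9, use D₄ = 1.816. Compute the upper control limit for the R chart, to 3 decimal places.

432.208

R̄ = (179 + 179 + 305 + 321 + 268 + 166 + 173 + 291 + 260) / 9 = 2142.0000 / 9 = 238.0000
UCL_R = D₄·R̄ = 1.816 × 238.0000 = 432.2080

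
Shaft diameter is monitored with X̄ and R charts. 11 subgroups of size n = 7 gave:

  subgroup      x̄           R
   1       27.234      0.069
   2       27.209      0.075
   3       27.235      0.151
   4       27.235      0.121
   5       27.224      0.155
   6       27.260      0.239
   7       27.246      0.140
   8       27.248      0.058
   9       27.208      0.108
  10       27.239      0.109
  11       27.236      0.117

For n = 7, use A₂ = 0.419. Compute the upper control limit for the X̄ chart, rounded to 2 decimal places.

27.29

X̄̄ = (27.234 + 27.209 + 27.235 + 27.235 + 27.224 + 27.260 + 27.246 + 27.248 + 27.208 + 27.239 + 27.236) / 11 = 299.5740 / 11 = 27.2340
R̄ = (0.069 + 0.075 + 0.151 + 0.121 + 0.155 + 0.239 + 0.140 + 0.058 + 0.108 + 0.109 + 0.117) / 11 = 1.3420 / 11 = 0.1220
UCL = X̄̄ + A₂·R̄ = 27.2340 + 0.419 × 0.1220 = 27.2851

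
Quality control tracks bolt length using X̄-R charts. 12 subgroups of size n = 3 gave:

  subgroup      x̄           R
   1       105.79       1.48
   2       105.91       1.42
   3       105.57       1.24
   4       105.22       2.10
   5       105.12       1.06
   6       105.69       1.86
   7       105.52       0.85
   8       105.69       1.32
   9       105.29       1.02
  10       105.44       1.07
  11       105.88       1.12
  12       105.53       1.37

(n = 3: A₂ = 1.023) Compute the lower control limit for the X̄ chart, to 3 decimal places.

104.198

X̄̄ = (105.79 + 105.91 + 105.57 + 105.22 + 105.12 + 105.69 + 105.52 + 105.69 + 105.29 + 105.44 + 105.88 + 105.53) / 12 = 1266.6500 / 12 = 105.5542
R̄ = (1.48 + 1.42 + 1.24 + 2.10 + 1.06 + 1.86 + 0.85 + 1.32 + 1.02 + 1.07 + 1.12 + 1.37) / 12 = 15.9100 / 12 = 1.3258
LCL = X̄̄ − A₂·R̄ = 105.5542 − 1.023 × 1.3258 = 104.1978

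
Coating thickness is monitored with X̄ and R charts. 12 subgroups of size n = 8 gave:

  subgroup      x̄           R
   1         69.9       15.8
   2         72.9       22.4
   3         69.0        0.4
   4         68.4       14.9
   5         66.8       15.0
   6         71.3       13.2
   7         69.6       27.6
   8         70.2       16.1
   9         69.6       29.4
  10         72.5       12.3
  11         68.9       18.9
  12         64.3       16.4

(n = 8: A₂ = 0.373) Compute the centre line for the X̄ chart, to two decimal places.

X̄̄ = (69.9 + 72.9 + 69.0 + 68.4 + 66.8 + 71.3 + 69.6 + 70.2 + 69.6 + 72.5 + 68.9 + 64.3) / 12 = 833.4000 / 12 = 69.4500
CL = X̄̄ = 69.4500

69.45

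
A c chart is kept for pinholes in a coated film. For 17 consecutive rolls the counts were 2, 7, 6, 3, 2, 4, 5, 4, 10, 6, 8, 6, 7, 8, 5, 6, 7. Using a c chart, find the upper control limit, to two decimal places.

c̄ = (2 + 7 + 6 + 3 + 2 + 4 + 5 + 4 + 10 + 6 + 8 + 6 + 7 + 8 + 5 + 6 + 7) / 17 = 96 / 17 = 5.6471
UCL = c̄ + 3√c̄ = 5.6471 + 3 × √5.6471 = 5.6471 + 3 × 2.3764 = 12.7761

12.78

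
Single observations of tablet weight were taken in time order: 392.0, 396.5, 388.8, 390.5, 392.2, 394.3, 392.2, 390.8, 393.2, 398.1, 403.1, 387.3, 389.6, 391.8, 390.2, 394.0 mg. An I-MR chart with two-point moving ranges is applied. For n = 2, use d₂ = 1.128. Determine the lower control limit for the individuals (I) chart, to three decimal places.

382.291

X̄ = (392.0 + 396.5 + 388.8 + 390.5 + 392.2 + 394.3 + 392.2 + 390.8 + 393.2 + 398.1 + 403.1 + 387.3 + 389.6 + 391.8 + 390.2 + 394.0) / 16 = 392.7875
Moving ranges: 4.5, 7.7, 1.7, 1.7, 2.1, 2.1, 1.4, 2.4, 4.9, 5.0, 15.8, 2.3, 2.2, 1.6, 3.8; M̄R̄ = 59.2000 / 15 = 3.9467
LCL = X̄ − 3·M̄R̄/d₂ = 392.7875 − 3 × 3.9467 / 1.128 = 382.2910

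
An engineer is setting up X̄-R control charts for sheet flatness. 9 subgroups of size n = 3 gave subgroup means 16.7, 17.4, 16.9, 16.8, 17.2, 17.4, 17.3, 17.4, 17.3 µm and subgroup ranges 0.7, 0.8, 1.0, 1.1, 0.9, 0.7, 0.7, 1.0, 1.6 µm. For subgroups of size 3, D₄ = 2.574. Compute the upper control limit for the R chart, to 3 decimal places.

R̄ = (0.7 + 0.8 + 1.0 + 1.1 + 0.9 + 0.7 + 0.7 + 1.0 + 1.6) / 9 = 8.5000 / 9 = 0.9444
UCL_R = D₄·R̄ = 2.574 × 0.9444 = 2.4310

2.431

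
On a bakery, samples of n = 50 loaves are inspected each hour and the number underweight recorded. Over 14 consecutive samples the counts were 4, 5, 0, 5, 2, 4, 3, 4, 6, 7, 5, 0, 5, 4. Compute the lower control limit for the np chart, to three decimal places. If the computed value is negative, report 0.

0.000

p̄ = Σdᵢ / (k·n) = 54 / (14 × 50) = 0.07714
LCL = np̄ − 3·√(np̄(1−p̄)) = 3.8571 − 3 × 1.8867 = -1.8029 → 0 (negative, so LCL = 0)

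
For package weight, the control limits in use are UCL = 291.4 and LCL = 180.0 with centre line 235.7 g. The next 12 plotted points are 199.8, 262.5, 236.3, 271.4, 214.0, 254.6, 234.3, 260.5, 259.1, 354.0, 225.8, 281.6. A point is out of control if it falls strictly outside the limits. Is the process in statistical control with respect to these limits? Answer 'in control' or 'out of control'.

Compare each point to [180.0, 291.4]: sample 10 = 354.0 > UCL.

out of control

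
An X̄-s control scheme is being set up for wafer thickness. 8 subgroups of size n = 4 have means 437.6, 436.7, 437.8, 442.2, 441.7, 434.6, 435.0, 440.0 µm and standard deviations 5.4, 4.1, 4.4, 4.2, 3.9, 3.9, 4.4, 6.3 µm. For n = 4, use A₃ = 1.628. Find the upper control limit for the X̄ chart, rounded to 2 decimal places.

445.65

X̄̄ = (437.6 + 436.7 + 437.8 + 442.2 + 441.7 + 434.6 + 435.0 + 440.0) / 8 = 438.2000
s̄ = (5.4 + 4.1 + 4.4 + 4.2 + 3.9 + 3.9 + 4.4 + 6.3) / 8 = 4.5750
UCL = X̄̄ + A₃·s̄ = 438.2000 + 1.628 × 4.5750 = 445.6481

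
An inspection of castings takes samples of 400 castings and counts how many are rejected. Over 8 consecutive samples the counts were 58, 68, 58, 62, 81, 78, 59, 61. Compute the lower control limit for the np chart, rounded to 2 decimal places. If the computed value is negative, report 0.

43.41

p̄ = Σdᵢ / (k·n) = 525 / (8 × 400) = 0.16406
LCL = np̄ − 3·√(np̄(1−p̄)) = 65.6250 − 3 × 7.4066 = 43.4051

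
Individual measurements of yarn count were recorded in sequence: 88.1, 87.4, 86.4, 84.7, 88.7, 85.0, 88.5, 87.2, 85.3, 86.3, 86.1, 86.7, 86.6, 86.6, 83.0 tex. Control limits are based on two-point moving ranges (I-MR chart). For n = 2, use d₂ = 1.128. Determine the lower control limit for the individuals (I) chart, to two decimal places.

82.01

X̄ = (88.1 + 87.4 + 86.4 + 84.7 + 88.7 + 85.0 + 88.5 + 87.2 + 85.3 + 86.3 + 86.1 + 86.7 + 86.6 + 86.6 + 83.0) / 15 = 86.4400
Moving ranges: 0.7, 1.0, 1.7, 4.0, 3.7, 3.5, 1.3, 1.9, 1.0, 0.2, 0.6, 0.1, 0.0, 3.6; M̄R̄ = 23.3000 / 14 = 1.6643
LCL = X̄ − 3·M̄R̄/d₂ = 86.4400 − 3 × 1.6643 / 1.128 = 82.0137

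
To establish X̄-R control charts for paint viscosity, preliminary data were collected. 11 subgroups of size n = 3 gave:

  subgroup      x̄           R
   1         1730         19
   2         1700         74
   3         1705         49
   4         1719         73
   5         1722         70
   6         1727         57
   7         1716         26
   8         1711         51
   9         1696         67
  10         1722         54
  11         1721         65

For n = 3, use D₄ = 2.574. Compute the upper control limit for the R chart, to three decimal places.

141.570

R̄ = (19 + 74 + 49 + 73 + 70 + 57 + 26 + 51 + 67 + 54 + 65) / 11 = 605.0000 / 11 = 55.0000
UCL_R = D₄·R̄ = 2.574 × 55.0000 = 141.5700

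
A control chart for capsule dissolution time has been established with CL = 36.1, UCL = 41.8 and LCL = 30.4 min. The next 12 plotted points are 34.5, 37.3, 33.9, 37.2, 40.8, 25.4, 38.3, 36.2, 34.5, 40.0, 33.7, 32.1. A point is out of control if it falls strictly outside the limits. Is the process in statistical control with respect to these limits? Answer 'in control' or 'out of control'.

out of control

Compare each point to [30.4, 41.8]: sample 6 = 25.4 < LCL.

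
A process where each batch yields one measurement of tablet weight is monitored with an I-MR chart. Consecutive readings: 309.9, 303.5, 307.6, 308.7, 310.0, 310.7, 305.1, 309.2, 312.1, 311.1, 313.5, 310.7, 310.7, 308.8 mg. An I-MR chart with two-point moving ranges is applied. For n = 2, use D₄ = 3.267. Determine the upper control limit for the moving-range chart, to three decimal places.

8.620

Moving ranges: 6.4, 4.1, 1.1, 1.3, 0.7, 5.6, 4.1, 2.9, 1.0, 2.4, 2.8, 0.0, 1.9; M̄R̄ = 34.3000 / 13 = 2.6385
UCL_MR = D₄·M̄R̄ = 3.267 × 2.6385 = 8.6199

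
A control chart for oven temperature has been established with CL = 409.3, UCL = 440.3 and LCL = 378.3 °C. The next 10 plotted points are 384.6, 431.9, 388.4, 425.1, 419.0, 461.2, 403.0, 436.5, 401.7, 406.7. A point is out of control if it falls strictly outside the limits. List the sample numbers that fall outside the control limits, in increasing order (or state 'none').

Compare each point to [378.3, 440.3]: sample 6 = 461.2 > UCL.

6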